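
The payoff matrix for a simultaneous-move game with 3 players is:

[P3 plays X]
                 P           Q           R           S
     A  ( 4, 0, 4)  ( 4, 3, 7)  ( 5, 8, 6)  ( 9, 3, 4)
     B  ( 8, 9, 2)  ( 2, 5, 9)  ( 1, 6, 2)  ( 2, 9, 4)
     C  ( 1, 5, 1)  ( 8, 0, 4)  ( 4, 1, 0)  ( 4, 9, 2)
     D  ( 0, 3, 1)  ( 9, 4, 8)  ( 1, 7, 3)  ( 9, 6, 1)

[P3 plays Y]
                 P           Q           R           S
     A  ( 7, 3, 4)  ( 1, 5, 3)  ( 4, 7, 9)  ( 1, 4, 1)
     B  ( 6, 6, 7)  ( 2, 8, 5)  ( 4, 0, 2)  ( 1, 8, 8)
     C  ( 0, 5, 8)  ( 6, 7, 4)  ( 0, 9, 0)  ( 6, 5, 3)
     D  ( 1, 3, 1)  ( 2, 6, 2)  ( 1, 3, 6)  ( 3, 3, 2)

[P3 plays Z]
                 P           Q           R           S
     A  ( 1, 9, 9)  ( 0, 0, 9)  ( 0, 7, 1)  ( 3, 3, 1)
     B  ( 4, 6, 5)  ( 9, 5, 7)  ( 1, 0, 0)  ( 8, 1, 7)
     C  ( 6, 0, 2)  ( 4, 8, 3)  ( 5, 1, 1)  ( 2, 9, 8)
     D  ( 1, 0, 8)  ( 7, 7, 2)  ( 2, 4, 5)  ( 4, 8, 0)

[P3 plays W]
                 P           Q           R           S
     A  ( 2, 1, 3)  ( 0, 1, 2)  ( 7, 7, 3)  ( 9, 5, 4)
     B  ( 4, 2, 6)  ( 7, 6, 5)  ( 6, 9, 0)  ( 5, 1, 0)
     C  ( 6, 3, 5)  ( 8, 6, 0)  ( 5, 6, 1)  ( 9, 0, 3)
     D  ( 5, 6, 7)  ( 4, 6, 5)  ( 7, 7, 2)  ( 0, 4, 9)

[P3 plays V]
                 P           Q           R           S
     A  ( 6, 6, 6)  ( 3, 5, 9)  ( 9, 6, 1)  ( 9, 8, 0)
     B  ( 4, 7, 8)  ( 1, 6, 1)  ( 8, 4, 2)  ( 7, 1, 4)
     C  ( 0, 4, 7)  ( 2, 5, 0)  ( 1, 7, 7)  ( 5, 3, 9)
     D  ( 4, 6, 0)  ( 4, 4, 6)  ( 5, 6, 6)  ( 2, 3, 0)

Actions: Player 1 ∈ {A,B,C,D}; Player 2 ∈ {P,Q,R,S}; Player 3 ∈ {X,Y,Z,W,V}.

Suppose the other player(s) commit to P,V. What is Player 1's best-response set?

BR_1 = {A}

u_1(A vs P,V) = 6
u_1(B vs P,V) = 4
u_1(C vs P,V) = 0
u_1(D vs P,V) = 4
max payoff 6 at {A}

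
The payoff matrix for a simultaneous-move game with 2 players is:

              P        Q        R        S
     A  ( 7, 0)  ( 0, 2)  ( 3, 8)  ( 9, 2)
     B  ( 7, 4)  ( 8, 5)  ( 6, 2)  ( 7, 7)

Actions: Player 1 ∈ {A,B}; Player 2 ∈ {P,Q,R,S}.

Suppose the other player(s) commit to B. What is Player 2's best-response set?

u_2(P vs B) = 4
u_2(Q vs B) = 5
u_2(R vs B) = 2
u_2(S vs B) = 7
max payoff 7 at {S}

BR_2 = {S}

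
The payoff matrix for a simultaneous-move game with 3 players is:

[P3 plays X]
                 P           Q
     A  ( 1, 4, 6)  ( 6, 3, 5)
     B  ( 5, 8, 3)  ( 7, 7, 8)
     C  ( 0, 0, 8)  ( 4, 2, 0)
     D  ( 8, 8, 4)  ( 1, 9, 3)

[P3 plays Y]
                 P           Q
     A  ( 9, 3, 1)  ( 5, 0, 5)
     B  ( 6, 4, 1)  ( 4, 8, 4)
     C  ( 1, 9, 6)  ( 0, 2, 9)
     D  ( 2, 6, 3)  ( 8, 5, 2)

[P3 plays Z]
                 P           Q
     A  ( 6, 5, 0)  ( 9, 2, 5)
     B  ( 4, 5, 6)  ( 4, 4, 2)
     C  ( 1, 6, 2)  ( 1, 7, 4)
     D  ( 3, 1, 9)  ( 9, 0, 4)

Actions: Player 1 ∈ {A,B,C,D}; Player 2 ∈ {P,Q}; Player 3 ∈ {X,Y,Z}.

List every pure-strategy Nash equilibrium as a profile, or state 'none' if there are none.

(A,P,X): not NE [P1→D gives 8>1]
(A,P,Y): not NE [P3→X gives 6>1]
(A,P,Z): not NE [P3→X gives 6>0]
(A,Q,X): not NE [P1→B gives 7>6; P2→P gives 4>3]
(A,Q,Y): not NE [P1→D gives 8>5; P2→P gives 3>0]
(A,Q,Z): not NE [P2→P gives 5>2]
(B,P,X): not NE [P1→D gives 8>5; P3→Z gives 6>3]
(B,P,Y): not NE [P1→A gives 9>6; P2→Q gives 8>4; P3→Z gives 6>1]
(B,P,Z): not NE [P1→A gives 6>4]
(B,Q,X): not NE [P2→P gives 8>7]
(B,Q,Y): not NE [P1→D gives 8>4; P3→X gives 8>4]
(B,Q,Z): not NE [P1→D gives 9>4; P2→P gives 5>4; P3→X gives 8>2]
(C,P,X): not NE [P1→D gives 8>0; P2→Q gives 2>0]
(C,P,Y): not NE [P1→A gives 9>1; P3→X gives 8>6]
(C,P,Z): not NE [P1→A gives 6>1; P2→Q gives 7>6; P3→X gives 8>2]
(C,Q,X): not NE [P1→B gives 7>4; P3→Y gives 9>0]
(C,Q,Y): not NE [P1→D gives 8>0; P2→P gives 9>2]
(C,Q,Z): not NE [P1→D gives 9>1; P3→Y gives 9>4]
(D,P,X): not NE [P2→Q gives 9>8; P3→Z gives 9>4]
(D,P,Y): not NE [P1→A gives 9>2; P3→Z gives 9>3]
(D,P,Z): not NE [P1→A gives 6>3]
(D,Q,X): not NE [P1→B gives 7>1; P3→Z gives 4>3]
(D,Q,Y): not NE [P2→P gives 6>5; P3→Z gives 4>2]
(D,Q,Z): not NE [P2→P gives 1>0]

Equilibria: none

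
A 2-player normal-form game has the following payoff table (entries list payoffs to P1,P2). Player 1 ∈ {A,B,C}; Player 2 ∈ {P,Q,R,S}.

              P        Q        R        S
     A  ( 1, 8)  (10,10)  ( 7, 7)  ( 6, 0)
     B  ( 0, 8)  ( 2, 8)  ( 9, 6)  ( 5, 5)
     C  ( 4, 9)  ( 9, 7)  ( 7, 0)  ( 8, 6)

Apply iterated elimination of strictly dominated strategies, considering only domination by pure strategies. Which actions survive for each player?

P2 drop R (P beats it: A:8>7 B:8>6 C:9>0)
P1 drop B (A beats it: P:1>0 Q:10>2 S:6>5)
P2 drop S (P beats it: A:8>0 C:9>6)
P1→{A,C} P2→{P,Q}

IESDS → P1:{A,C} P2:{P,Q}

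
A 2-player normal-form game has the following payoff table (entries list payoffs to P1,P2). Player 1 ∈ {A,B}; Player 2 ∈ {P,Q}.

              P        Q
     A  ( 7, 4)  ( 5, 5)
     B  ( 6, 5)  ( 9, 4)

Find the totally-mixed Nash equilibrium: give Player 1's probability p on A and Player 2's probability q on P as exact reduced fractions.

P1 indiff ⇒ q·7+(1-q)·5 = q·6+(1-q)·9 ⇒ q(1) = (1-q)(4) ⇒ q = 4/5
P2 indiff ⇒ p·4+(1-p)·5 = p·5+(1-p)·4 ⇒ p(-1) = (1-p)(-1) ⇒ p = 1/2

(p,q) = (1/2, 4/5)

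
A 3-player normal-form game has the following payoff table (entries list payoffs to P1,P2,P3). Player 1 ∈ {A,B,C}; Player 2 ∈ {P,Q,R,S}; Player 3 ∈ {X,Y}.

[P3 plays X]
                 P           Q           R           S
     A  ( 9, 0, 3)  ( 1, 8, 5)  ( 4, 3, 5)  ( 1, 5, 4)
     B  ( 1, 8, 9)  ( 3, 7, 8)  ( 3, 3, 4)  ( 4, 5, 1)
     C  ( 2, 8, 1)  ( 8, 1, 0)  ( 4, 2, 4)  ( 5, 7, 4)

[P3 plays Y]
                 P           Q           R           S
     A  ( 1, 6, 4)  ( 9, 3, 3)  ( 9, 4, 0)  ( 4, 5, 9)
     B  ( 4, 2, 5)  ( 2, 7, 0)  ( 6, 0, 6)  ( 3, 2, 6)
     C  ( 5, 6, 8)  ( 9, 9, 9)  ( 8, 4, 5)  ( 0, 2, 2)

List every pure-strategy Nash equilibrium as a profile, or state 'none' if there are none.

(A,P,X): not NE [P2→Q gives 8>0; P3→Y gives 4>3]
(A,P,Y): not NE [P1→C gives 5>1]
(A,Q,X): not NE [P1→C gives 8>1]
(A,Q,Y): not NE [P2→P gives 6>3; P3→X gives 5>3]
(A,R,X): not NE [P2→Q gives 8>3]
(A,R,Y): not NE [P2→P gives 6>4; P3→X gives 5>0]
(A,S,X): not NE [P1→C gives 5>1; P2→Q gives 8>5; P3→Y gives 9>4]
(A,S,Y): not NE [P2→P gives 6>5]
(B,P,X): not NE [P1→A gives 9>1]
(B,P,Y): not NE [P1→C gives 5>4; P2→Q gives 7>2; P3→X gives 9>5]
(B,Q,X): not NE [P1→C gives 8>3; P2→P gives 8>7]
(B,Q,Y): not NE [P1→C gives 9>2; P3→X gives 8>0]
(B,R,X): not NE [P1→C gives 4>3; P2→P gives 8>3; P3→Y gives 6>4]
(B,R,Y): not NE [P1→A gives 9>6; P2→Q gives 7>0]
(B,S,X): not NE [P1→C gives 5>4; P2→P gives 8>5; P3→Y gives 6>1]
(B,S,Y): not NE [P1→A gives 4>3; P2→Q gives 7>2]
(C,P,X): not NE [P1→A gives 9>2; P3→Y gives 8>1]
(C,P,Y): not NE [P2→Q gives 9>6]
(C,Q,X): not NE [P2→P gives 8>1; P3→Y gives 9>0]
(C,Q,Y): NE
(C,R,X): not NE [P2→P gives 8>2; P3→Y gives 5>4]
(C,R,Y): not NE [P1→A gives 9>8; P2→Q gives 9>4]
(C,S,X): not NE [P2→P gives 8>7]
(C,S,Y): not NE [P1→A gives 4>0; P2→Q gives 9>2; P3→X gives 4>2]

Nash profiles: (C,Q,Y)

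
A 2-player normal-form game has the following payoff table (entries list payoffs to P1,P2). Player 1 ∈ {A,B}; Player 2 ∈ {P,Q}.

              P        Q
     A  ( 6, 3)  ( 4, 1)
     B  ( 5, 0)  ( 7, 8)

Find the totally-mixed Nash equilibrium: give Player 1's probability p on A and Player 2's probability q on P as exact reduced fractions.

P1 indiff ⇒ q·6+(1-q)·4 = q·5+(1-q)·7 ⇒ q(1) = (1-q)(3) ⇒ q = 3/4
P2 indiff ⇒ p·3+(1-p)·0 = p·1+(1-p)·8 ⇒ p(2) = (1-p)(8) ⇒ p = 4/5

P1 mixes 4/5 on A; P2 mixes 3/4 on P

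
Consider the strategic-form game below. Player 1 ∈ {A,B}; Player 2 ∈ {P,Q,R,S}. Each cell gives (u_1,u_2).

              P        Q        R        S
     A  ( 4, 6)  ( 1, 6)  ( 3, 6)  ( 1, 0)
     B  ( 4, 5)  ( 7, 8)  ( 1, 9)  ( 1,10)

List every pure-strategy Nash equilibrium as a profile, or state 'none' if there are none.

(A,P): NE
(A,Q): not NE [P1→B gives 7>1]
(A,R): NE
(A,S): not NE [P2→R gives 6>0]
(B,P): not NE [P2→S gives 10>5]
(B,Q): not NE [P2→S gives 10>8]
(B,R): not NE [P1→A gives 3>1; P2→S gives 10>9]
(B,S): NE

PSNE = {(A,P), (A,R), (B,S)}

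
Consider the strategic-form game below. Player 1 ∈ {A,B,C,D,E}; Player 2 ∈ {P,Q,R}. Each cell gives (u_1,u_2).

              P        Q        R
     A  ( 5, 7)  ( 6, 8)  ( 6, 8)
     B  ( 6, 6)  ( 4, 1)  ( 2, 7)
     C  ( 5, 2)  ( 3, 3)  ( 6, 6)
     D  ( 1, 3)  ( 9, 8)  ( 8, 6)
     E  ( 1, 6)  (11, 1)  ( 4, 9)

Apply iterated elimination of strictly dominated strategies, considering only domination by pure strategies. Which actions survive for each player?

P2 drop P (R beats it: A:8>7 B:7>6 C:6>2 D:6>3 E:9>6)
P1 drop A (D beats it: Q:9>6 R:8>6)
P1 drop B (D beats it: Q:9>4 R:8>2)
P1 drop C (D beats it: Q:9>3 R:8>6)
P1→{D,E} P2→{Q,R}

Survivors P1:{D,E} P2:{Q,R}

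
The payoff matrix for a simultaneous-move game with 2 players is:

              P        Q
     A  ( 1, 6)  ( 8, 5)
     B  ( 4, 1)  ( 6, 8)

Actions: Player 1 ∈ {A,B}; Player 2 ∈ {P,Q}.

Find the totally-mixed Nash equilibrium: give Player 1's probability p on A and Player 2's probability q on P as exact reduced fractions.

P1 indiff ⇒ q·1+(1-q)·8 = q·4+(1-q)·6 ⇒ q(-3) = (1-q)(-2) ⇒ q = 2/5
P2 indiff ⇒ p·6+(1-p)·1 = p·5+(1-p)·8 ⇒ p(1) = (1-p)(7) ⇒ p = 7/8

p=7/8, q=2/5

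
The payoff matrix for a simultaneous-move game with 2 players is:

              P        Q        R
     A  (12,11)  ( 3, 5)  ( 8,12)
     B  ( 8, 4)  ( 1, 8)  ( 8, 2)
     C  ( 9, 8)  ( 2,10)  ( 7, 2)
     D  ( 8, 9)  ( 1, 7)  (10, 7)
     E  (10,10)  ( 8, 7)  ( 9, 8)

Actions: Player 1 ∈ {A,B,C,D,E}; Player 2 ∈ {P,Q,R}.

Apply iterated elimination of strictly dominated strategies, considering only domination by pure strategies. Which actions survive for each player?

IESDS → P1:{A,D,E} P2:{P,R}

P1 drop B (E beats it: P:10>8 Q:8>1 R:9>8)
P1 drop C (A beats it: P:12>9 Q:3>2 R:8>7)
P2 drop Q (P beats it: A:11>5 D:9>7 E:10>7)
P1→{A,D,E} P2→{P,R}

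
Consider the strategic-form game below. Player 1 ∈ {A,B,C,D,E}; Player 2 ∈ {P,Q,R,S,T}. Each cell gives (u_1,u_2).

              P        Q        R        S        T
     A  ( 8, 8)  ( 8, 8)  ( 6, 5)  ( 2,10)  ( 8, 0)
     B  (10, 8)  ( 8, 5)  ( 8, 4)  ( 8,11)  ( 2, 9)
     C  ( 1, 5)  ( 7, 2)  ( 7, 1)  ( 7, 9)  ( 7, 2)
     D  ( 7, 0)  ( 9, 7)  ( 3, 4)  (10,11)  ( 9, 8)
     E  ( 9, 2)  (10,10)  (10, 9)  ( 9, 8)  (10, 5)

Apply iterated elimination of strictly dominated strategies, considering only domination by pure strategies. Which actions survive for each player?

P1 drop A (E beats it: P:9>8 Q:10>8 R:10>6 S:9>2 T:10>8)
P1 drop C (E beats it: P:9>1 Q:10>7 R:10>7 S:9>7 T:10>7)
P2 drop P (S beats it: B:11>8 D:11>0 E:8>2)
P1 drop B (E beats it: Q:10>8 R:10>8 S:9>8 T:10>2)
P2 drop R (Q beats it: D:7>4 E:10>9)
P2 drop T (S beats it: D:11>8 E:8>5)
P1→{D,E} P2→{Q,S}

Survivors P1:{D,E} P2:{Q,S}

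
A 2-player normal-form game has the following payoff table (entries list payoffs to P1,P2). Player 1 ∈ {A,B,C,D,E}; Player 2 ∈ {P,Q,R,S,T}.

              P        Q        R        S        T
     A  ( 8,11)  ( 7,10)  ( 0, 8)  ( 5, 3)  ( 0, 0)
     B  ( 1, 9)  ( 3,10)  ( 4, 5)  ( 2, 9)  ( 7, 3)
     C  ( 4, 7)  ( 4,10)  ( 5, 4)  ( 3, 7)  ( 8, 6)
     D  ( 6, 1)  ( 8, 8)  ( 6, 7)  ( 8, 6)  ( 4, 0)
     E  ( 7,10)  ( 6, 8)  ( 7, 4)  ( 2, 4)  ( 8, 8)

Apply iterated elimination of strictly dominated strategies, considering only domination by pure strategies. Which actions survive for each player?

Remaining: P1:{A,D} P2:{P,Q}

P1 drop B (C beats it: P:4>1 Q:4>3 R:5>4 S:3>2 T:8>7)
P2 drop R (Q beats it: A:10>8 C:10>4 D:8>7 E:8>4)
P2 drop S (Q beats it: A:10>3 C:10>7 D:8>6 E:8>4)
P2 drop T (P beats it: A:11>0 C:7>6 D:1>0 E:10>8)
P1 drop C (A beats it: P:8>4 Q:7>4)
P1 drop E (A beats it: P:8>7 Q:7>6)
P1→{A,D} P2→{P,Q}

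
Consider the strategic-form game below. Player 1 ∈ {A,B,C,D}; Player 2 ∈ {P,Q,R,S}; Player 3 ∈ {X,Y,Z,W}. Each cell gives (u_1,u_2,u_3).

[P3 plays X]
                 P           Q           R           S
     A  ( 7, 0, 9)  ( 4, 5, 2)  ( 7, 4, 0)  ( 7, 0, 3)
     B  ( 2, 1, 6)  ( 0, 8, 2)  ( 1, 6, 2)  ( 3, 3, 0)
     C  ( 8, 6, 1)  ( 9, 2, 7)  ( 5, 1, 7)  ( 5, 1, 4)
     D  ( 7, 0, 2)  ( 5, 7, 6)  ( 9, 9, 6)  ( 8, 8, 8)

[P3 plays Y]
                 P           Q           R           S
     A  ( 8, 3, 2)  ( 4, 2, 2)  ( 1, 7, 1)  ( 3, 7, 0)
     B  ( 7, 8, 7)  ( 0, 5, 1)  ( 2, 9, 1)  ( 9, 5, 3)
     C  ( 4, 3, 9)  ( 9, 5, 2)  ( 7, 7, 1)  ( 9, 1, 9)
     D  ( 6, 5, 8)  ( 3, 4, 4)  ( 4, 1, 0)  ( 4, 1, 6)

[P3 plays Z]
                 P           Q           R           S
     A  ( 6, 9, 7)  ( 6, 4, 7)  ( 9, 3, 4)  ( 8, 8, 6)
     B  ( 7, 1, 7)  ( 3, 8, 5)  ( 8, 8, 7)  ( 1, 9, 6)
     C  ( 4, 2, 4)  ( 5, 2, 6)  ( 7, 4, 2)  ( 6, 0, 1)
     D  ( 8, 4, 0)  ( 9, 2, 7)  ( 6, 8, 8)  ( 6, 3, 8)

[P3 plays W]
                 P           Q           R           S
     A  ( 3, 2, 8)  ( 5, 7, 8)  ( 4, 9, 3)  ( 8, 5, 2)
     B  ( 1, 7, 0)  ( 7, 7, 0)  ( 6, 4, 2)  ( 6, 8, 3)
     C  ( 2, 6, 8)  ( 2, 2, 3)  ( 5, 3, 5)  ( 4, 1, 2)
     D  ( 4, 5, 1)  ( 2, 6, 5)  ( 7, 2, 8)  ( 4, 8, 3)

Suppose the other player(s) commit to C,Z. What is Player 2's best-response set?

u_2(P vs C,Z) = 2
u_2(Q vs C,Z) = 2
u_2(R vs C,Z) = 4
u_2(S vs C,Z) = 0
max payoff 4 at {R}

argmax u_2 = {R}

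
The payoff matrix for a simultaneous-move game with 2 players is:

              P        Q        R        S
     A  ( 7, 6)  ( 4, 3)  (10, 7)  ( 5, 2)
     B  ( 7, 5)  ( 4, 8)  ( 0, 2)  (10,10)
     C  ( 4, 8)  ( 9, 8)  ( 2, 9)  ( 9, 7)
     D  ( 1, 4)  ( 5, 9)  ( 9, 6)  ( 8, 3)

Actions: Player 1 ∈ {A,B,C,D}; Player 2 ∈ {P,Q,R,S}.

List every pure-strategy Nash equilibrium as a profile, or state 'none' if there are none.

Nash profiles: (A,R), (B,S)

(A,P): not NE [P2→R gives 7>6]
(A,Q): not NE [P1→C gives 9>4; P2→R gives 7>3]
(A,R): NE
(A,S): not NE [P1→B gives 10>5; P2→R gives 7>2]
(B,P): not NE [P2→S gives 10>5]
(B,Q): not NE [P1→C gives 9>4; P2→S gives 10>8]
(B,R): not NE [P1→A gives 10>0; P2→S gives 10>2]
(B,S): NE
(C,P): not NE [P1→B gives 7>4; P2→R gives 9>8]
(C,Q): not NE [P2→R gives 9>8]
(C,R): not NE [P1→A gives 10>2]
(C,S): not NE [P1→B gives 10>9; P2→R gives 9>7]
(D,P): not NE [P1→B gives 7>1; P2→Q gives 9>4]
(D,Q): not NE [P1→C gives 9>5]
(D,R): not NE [P1→A gives 10>9; P2→Q gives 9>6]
(D,S): not NE [P1→B gives 10>8; P2→Q gives 9>3]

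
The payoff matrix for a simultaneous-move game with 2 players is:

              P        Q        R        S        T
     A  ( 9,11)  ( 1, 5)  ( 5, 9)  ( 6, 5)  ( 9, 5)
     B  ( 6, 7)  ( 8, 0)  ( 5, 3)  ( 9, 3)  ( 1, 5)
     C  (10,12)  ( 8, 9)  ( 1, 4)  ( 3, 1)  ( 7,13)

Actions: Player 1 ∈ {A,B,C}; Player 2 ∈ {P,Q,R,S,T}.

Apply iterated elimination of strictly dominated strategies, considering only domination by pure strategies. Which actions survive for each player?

Survivors P1:{A,C} P2:{P,T}

P2 drop Q (P beats it: A:11>5 B:7>0 C:12>9)
P2 drop R (P beats it: A:11>9 B:7>3 C:12>4)
P2 drop S (P beats it: A:11>5 B:7>3 C:12>1)
P1 drop B (A beats it: P:9>6 T:9>1)
P1→{A,C} P2→{P,T}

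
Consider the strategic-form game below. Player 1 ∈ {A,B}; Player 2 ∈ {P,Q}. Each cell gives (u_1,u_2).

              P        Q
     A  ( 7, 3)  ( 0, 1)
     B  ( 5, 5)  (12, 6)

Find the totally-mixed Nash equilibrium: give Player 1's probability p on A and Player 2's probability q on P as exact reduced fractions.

P1 indiff ⇒ q·7+(1-q)·0 = q·5+(1-q)·12 ⇒ q(2) = (1-q)(12) ⇒ q = 6/7
P2 indiff ⇒ p·3+(1-p)·5 = p·1+(1-p)·6 ⇒ p(2) = (1-p)(1) ⇒ p = 1/3

P1 mixes 1/3 on A; P2 mixes 6/7 on P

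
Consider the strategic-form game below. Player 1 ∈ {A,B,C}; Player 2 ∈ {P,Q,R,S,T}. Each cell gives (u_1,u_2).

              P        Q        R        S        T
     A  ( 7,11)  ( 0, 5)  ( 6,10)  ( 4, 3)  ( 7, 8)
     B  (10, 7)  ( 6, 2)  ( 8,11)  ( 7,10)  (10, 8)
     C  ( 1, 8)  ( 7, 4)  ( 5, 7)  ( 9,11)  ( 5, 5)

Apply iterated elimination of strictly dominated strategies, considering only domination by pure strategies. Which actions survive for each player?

IESDS → P1:{B,C} P2:{R,S}

P1 drop A (B beats it: P:10>7 Q:6>0 R:8>6 S:7>4 T:10>7)
P2 drop P (S beats it: B:10>7 C:11>8)
P2 drop Q (R beats it: B:11>2 C:7>4)
P2 drop T (R beats it: B:11>8 C:7>5)
P1→{B,C} P2→{R,S}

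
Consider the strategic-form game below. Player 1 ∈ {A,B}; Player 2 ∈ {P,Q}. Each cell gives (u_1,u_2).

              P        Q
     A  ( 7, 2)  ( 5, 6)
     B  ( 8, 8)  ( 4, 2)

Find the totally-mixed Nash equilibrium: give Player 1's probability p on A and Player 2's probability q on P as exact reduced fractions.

P1 mixes 3/5 on A; P2 mixes 1/2 on P

P1 indiff ⇒ q·7+(1-q)·5 = q·8+(1-q)·4 ⇒ q(-1) = (1-q)(-1) ⇒ q = 1/2
P2 indiff ⇒ p·2+(1-p)·8 = p·6+(1-p)·2 ⇒ p(-4) = (1-p)(-6) ⇒ p = 3/5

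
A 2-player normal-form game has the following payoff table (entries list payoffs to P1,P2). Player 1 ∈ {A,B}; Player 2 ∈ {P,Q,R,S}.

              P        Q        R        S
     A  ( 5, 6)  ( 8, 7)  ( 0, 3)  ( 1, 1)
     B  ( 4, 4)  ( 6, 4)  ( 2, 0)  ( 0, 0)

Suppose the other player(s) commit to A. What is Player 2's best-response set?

argmax u_2 = {Q}

u_2(P vs A) = 6
u_2(Q vs A) = 7
u_2(R vs A) = 3
u_2(S vs A) = 1
max payoff 7 at {Q}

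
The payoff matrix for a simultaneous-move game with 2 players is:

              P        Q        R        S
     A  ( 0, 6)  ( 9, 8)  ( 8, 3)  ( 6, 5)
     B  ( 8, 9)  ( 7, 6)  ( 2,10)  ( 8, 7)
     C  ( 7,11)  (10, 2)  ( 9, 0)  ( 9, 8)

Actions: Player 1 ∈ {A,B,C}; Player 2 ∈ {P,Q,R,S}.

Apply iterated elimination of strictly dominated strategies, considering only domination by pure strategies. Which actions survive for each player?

P1 drop A (C beats it: P:7>0 Q:10>9 R:9>8 S:9>6)
P2 drop Q (P beats it: B:9>6 C:11>2)
P2 drop S (P beats it: B:9>7 C:11>8)
P1→{B,C} P2→{P,R}

IESDS → P1:{B,C} P2:{P,R}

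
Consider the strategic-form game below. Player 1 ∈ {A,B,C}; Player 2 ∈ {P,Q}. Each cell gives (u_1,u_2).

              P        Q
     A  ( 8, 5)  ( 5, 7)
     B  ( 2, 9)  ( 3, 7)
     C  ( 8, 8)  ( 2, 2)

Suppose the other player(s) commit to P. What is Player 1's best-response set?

u_1(A vs P) = 8
u_1(B vs P) = 2
u_1(C vs P) = 8
max payoff 8 at {A,C}

argmax u_1 = {A,C}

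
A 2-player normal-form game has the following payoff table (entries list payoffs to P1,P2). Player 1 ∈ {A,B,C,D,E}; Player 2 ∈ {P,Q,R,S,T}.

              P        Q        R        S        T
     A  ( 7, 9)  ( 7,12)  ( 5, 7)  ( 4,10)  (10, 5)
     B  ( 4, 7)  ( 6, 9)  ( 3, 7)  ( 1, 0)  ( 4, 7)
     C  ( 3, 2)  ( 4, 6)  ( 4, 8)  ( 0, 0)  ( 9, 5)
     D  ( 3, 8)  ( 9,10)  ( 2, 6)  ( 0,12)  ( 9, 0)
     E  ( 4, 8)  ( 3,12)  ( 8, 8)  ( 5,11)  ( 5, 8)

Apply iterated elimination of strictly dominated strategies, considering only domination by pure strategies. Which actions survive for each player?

P1 drop B (A beats it: P:7>4 Q:7>6 R:5>3 S:4>1 T:10>4)
P1 drop C (A beats it: P:7>3 Q:7>4 R:5>4 S:4>0 T:10>9)
P2 drop P (Q beats it: A:12>9 D:10>8 E:12>8)
P2 drop R (Q beats it: A:12>7 D:10>6 E:12>8)
P2 drop T (Q beats it: A:12>5 D:10>0 E:12>8)
P1→{A,D,E} P2→{Q,S}

Remaining: P1:{A,D,E} P2:{Q,S}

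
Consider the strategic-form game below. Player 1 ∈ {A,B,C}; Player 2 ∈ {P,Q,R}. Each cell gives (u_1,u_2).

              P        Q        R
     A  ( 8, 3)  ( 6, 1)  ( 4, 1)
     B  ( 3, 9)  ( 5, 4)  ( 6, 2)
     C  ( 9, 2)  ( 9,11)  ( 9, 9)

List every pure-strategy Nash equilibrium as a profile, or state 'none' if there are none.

(A,P): not NE [P1→C gives 9>8]
(A,Q): not NE [P1→C gives 9>6; P2→P gives 3>1]
(A,R): not NE [P1→C gives 9>4; P2→P gives 3>1]
(B,P): not NE [P1→C gives 9>3]
(B,Q): not NE [P1→C gives 9>5; P2→P gives 9>4]
(B,R): not NE [P1→C gives 9>6; P2→P gives 9>2]
(C,P): not NE [P2→Q gives 11>2]
(C,Q): NE
(C,R): not NE [P2→Q gives 11>9]

NE set: (C,Q)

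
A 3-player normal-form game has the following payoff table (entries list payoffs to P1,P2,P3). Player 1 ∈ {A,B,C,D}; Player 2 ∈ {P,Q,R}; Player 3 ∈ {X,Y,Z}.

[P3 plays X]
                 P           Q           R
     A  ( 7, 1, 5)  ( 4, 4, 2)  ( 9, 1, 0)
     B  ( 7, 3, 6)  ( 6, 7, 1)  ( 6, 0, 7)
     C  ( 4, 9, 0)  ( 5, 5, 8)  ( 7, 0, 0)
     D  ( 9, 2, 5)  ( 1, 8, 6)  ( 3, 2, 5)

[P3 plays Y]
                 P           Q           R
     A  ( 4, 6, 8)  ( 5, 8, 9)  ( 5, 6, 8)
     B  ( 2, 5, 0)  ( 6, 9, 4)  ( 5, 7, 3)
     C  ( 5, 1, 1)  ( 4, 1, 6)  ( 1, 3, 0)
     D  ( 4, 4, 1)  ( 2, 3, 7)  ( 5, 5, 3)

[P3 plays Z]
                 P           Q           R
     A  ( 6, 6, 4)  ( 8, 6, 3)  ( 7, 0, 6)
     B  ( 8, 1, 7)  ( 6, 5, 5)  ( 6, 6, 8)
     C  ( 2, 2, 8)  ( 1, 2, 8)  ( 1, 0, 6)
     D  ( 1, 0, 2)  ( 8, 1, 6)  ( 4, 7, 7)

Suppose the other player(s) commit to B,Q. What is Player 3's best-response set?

P3 best: {Z}

u_3(X vs B,Q) = 1
u_3(Y vs B,Q) = 4
u_3(Z vs B,Q) = 5
max payoff 5 at {Z}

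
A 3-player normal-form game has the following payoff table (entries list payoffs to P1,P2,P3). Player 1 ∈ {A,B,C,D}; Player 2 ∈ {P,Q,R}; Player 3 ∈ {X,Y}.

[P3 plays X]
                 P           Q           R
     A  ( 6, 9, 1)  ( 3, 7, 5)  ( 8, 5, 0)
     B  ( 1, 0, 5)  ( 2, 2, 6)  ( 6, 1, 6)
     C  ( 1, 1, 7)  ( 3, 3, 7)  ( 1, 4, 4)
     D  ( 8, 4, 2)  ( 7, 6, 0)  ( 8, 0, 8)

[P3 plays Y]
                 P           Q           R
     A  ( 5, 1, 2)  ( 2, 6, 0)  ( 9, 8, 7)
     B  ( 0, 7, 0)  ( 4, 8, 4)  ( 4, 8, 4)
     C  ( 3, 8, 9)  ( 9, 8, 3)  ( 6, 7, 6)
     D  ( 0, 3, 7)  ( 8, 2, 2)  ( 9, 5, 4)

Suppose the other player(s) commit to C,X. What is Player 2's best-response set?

u_2(P vs C,X) = 1
u_2(Q vs C,X) = 3
u_2(R vs C,X) = 4
max payoff 4 at {R}

P2 best: {R}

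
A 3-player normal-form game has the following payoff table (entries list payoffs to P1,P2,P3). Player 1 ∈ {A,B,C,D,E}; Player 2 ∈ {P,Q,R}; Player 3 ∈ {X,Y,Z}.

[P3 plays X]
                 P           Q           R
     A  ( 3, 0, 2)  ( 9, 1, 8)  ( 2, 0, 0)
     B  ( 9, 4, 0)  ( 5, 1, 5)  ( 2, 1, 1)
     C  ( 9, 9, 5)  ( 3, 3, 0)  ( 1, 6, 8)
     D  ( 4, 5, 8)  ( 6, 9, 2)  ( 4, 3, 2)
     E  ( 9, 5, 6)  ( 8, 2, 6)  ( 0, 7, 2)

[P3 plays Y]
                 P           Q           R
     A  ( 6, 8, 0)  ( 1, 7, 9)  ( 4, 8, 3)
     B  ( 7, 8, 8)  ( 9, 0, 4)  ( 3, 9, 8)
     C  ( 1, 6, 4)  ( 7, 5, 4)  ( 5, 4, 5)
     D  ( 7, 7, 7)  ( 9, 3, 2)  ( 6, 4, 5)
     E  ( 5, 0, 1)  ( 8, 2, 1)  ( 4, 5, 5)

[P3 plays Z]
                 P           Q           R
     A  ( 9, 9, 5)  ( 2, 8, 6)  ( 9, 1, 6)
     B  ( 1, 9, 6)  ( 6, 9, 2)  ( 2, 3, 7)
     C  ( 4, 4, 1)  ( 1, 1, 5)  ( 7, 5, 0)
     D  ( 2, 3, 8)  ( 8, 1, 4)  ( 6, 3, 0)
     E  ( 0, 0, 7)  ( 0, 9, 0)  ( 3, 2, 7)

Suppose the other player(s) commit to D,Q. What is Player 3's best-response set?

BR_3 = {Z}

u_3(X vs D,Q) = 2
u_3(Y vs D,Q) = 2
u_3(Z vs D,Q) = 4
max payoff 4 at {Z}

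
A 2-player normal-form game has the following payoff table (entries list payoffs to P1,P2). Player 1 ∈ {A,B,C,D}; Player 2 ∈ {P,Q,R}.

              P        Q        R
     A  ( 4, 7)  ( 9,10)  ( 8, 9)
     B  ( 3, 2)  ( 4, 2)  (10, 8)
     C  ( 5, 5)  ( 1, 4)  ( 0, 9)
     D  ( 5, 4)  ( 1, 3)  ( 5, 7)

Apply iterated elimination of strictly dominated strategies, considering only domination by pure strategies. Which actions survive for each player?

P2 drop P (R beats it: A:9>7 B:8>2 C:9>5 D:7>4)
P1 drop C (A beats it: Q:9>1 R:8>0)
P1 drop D (A beats it: Q:9>1 R:8>5)
P1→{A,B} P2→{Q,R}

Remaining: P1:{A,B} P2:{Q,R}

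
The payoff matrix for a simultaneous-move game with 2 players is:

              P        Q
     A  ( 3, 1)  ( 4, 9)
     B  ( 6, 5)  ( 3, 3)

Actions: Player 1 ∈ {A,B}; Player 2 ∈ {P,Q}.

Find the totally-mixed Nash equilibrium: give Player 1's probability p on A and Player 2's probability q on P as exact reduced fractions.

P1 indiff ⇒ q·3+(1-q)·4 = q·6+(1-q)·3 ⇒ q(-3) = (1-q)(-1) ⇒ q = 1/4
P2 indiff ⇒ p·1+(1-p)·5 = p·9+(1-p)·3 ⇒ p(-8) = (1-p)(-2) ⇒ p = 1/5

(p,q) = (1/5, 1/4)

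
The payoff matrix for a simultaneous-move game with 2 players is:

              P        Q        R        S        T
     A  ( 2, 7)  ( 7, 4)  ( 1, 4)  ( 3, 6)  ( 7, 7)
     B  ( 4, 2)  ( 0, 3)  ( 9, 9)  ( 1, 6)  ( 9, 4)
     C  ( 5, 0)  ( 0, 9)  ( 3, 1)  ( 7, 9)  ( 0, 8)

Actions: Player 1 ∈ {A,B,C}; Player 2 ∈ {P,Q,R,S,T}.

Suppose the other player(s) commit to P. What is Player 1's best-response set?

P1 best: {C}

u_1(A vs P) = 2
u_1(B vs P) = 4
u_1(C vs P) = 5
max payoff 5 at {C}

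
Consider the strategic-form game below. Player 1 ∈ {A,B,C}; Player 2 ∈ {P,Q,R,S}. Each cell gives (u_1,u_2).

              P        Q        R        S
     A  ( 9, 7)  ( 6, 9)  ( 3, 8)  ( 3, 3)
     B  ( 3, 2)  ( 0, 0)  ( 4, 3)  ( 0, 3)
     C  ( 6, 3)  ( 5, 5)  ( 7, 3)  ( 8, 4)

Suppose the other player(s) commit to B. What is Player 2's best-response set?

u_2(P vs B) = 2
u_2(Q vs B) = 0
u_2(R vs B) = 3
u_2(S vs B) = 3
max payoff 3 at {R,S}

argmax u_2 = {R,S}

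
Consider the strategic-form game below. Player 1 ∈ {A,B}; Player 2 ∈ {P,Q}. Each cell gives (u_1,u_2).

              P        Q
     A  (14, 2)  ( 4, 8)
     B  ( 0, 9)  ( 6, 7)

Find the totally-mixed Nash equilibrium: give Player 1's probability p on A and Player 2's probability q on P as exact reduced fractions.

p=1/4, q=1/8

P1 indiff ⇒ q·14+(1-q)·4 = q·0+(1-q)·6 ⇒ q(14) = (1-q)(2) ⇒ q = 1/8
P2 indiff ⇒ p·2+(1-p)·9 = p·8+(1-p)·7 ⇒ p(-6) = (1-p)(-2) ⇒ p = 1/4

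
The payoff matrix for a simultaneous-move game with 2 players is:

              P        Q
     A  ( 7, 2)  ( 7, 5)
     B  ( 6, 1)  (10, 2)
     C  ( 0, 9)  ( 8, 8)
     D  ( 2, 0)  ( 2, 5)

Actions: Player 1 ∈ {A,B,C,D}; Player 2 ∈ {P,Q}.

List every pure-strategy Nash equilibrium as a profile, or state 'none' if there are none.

(A,P): not NE [P2→Q gives 5>2]
(A,Q): not NE [P1→B gives 10>7]
(B,P): not NE [P1→A gives 7>6; P2→Q gives 2>1]
(B,Q): NE
(C,P): not NE [P1→A gives 7>0]
(C,Q): not NE [P1→B gives 10>8; P2→P gives 9>8]
(D,P): not NE [P1→A gives 7>2; P2→Q gives 5>0]
(D,Q): not NE [P1→B gives 10>2]

Nash profiles: (B,Q)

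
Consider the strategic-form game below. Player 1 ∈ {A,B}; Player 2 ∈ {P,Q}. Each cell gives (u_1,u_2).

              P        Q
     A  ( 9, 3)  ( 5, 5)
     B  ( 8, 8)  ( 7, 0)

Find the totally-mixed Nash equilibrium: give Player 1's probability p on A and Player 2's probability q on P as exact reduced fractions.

P1 indiff ⇒ q·9+(1-q)·5 = q·8+(1-q)·7 ⇒ q(1) = (1-q)(2) ⇒ q = 2/3
P2 indiff ⇒ p·3+(1-p)·8 = p·5+(1-p)·0 ⇒ p(-2) = (1-p)(-8) ⇒ p = 4/5

(p,q) = (4/5, 2/3)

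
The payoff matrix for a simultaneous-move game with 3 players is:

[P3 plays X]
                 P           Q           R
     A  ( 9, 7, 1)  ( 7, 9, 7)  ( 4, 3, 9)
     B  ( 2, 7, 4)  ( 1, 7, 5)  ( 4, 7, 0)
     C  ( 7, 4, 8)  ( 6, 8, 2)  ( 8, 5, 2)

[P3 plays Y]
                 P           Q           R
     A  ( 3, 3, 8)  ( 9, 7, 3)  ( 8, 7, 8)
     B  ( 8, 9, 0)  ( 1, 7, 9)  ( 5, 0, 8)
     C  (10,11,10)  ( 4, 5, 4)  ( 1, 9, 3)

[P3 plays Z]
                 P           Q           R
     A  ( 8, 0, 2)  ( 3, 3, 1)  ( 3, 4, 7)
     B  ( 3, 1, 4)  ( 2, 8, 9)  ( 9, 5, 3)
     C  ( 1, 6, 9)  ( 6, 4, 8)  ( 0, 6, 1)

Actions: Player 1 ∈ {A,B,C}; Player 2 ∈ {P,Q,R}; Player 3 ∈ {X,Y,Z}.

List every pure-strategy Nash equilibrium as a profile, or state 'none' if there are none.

(A,P,X): not NE [P2→Q gives 9>7; P3→Y gives 8>1]
(A,P,Y): not NE [P1→C gives 10>3; P2→R gives 7>3]
(A,P,Z): not NE [P2→R gives 4>0; P3→Y gives 8>2]
(A,Q,X): NE
(A,Q,Y): not NE [P3→X gives 7>3]
(A,Q,Z): not NE [P1→C gives 6>3; P2→R gives 4>3; P3→X gives 7>1]
(A,R,X): not NE [P1→C gives 8>4; P2→Q gives 9>3]
(A,R,Y): not NE [P3→X gives 9>8]
(A,R,Z): not NE [P1→B gives 9>3; P3→X gives 9>7]
(B,P,X): not NE [P1→A gives 9>2]
(B,P,Y): not NE [P1→C gives 10>8; P3→Z gives 4>0]
(B,P,Z): not NE [P1→A gives 8>3; P2→Q gives 8>1]
(B,Q,X): not NE [P1→A gives 7>1; P3→Z gives 9>5]
(B,Q,Y): not NE [P1→A gives 9>1; P2→P gives 9>7]
(B,Q,Z): not NE [P1→C gives 6>2]
(B,R,X): not NE [P1→C gives 8>4; P3→Y gives 8>0]
(B,R,Y): not NE [P1→A gives 8>5; P2→P gives 9>0]
(B,R,Z): not NE [P2→Q gives 8>5; P3→Y gives 8>3]
(C,P,X): not NE [P1→A gives 9>7; P2→Q gives 8>4; P3→Y gives 10>8]
(C,P,Y): NE
(C,P,Z): not NE [P1→A gives 8>1; P3→Y gives 10>9]
(C,Q,X): not NE [P1→A gives 7>6; P3→Z gives 8>2]
(C,Q,Y): not NE [P1→A gives 9>4; P2→P gives 11>5; P3→Z gives 8>4]
(C,Q,Z): not NE [P2→R gives 6>4]
(C,R,X): not NE [P2→Q gives 8>5; P3→Y gives 3>2]
(C,R,Y): not NE [P1→A gives 8>1; P2→P gives 11>9]
(C,R,Z): not NE [P1→B gives 9>0; P3→Y gives 3>1]

NE set: (A,Q,X), (C,P,Y)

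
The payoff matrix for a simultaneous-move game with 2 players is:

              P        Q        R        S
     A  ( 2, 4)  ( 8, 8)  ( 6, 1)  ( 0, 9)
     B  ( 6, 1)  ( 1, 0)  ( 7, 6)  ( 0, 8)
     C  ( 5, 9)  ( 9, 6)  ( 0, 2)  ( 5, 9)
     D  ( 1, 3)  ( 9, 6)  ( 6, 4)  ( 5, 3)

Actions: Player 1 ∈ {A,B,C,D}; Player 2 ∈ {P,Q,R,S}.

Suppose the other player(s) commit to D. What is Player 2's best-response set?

P2 best: {Q}

u_2(P vs D) = 3
u_2(Q vs D) = 6
u_2(R vs D) = 4
u_2(S vs D) = 3
max payoff 6 at {Q}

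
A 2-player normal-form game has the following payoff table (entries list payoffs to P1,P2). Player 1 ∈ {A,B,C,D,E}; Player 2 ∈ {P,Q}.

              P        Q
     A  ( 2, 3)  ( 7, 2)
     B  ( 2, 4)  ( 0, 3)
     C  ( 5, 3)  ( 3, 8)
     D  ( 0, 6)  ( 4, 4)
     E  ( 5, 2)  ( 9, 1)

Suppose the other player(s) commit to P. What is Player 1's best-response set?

BR_1 = {C,E}

u_1(A vs P) = 2
u_1(B vs P) = 2
u_1(C vs P) = 5
u_1(D vs P) = 0
u_1(E vs P) = 5
max payoff 5 at {C,E}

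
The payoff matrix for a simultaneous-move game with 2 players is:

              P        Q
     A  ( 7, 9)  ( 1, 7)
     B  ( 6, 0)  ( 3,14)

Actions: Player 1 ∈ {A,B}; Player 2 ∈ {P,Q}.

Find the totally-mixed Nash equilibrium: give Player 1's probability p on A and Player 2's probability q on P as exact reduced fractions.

P1 indiff ⇒ q·7+(1-q)·1 = q·6+(1-q)·3 ⇒ q(1) = (1-q)(2) ⇒ q = 2/3
P2 indiff ⇒ p·9+(1-p)·0 = p·7+(1-p)·14 ⇒ p(2) = (1-p)(14) ⇒ p = 7/8

(p,q) = (7/8, 2/3)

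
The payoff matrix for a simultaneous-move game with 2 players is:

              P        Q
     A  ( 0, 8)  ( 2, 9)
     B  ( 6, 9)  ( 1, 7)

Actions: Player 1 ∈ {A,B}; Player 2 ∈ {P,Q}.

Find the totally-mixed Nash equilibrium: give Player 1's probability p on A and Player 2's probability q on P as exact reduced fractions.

P1 indiff ⇒ q·0+(1-q)·2 = q·6+(1-q)·1 ⇒ q(-6) = (1-q)(-1) ⇒ q = 1/7
P2 indiff ⇒ p·8+(1-p)·9 = p·9+(1-p)·7 ⇒ p(-1) = (1-p)(-2) ⇒ p = 2/3

(p,q) = (2/3, 1/7)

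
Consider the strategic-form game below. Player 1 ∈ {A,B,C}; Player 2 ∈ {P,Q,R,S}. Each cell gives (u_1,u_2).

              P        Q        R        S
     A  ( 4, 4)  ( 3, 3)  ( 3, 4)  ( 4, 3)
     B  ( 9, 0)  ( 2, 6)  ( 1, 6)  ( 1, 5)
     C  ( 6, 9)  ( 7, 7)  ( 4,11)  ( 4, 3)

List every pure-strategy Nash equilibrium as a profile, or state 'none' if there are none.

(A,P): not NE [P1→B gives 9>4]
(A,Q): not NE [P1→C gives 7>3; P2→R gives 4>3]
(A,R): not NE [P1→C gives 4>3]
(A,S): not NE [P2→R gives 4>3]
(B,P): not NE [P2→R gives 6>0]
(B,Q): not NE [P1→C gives 7>2]
(B,R): not NE [P1→C gives 4>1]
(B,S): not NE [P1→C gives 4>1; P2→R gives 6>5]
(C,P): not NE [P1→B gives 9>6; P2→R gives 11>9]
(C,Q): not NE [P2→R gives 11>7]
(C,R): NE
(C,S): not NE [P2→R gives 11>3]

PSNE = {(C,R)}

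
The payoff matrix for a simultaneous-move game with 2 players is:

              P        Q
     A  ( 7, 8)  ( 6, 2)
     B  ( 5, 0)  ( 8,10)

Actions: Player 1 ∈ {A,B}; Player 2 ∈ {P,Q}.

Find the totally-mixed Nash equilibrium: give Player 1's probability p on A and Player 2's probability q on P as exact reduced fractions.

P1 indiff ⇒ q·7+(1-q)·6 = q·5+(1-q)·8 ⇒ q(2) = (1-q)(2) ⇒ q = 1/2
P2 indiff ⇒ p·8+(1-p)·0 = p·2+(1-p)·10 ⇒ p(6) = (1-p)(10) ⇒ p = 5/8

P1 mixes 5/8 on A; P2 mixes 1/2 on P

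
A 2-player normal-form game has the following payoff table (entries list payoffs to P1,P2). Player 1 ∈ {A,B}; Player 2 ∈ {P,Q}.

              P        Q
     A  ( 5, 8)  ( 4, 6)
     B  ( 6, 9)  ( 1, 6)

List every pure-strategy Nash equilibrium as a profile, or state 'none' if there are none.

NE set: (B,P)

(A,P): not NE [P1→B gives 6>5]
(A,Q): not NE [P2→P gives 8>6]
(B,P): NE
(B,Q): not NE [P1→A gives 4>1; P2→P gives 9>6]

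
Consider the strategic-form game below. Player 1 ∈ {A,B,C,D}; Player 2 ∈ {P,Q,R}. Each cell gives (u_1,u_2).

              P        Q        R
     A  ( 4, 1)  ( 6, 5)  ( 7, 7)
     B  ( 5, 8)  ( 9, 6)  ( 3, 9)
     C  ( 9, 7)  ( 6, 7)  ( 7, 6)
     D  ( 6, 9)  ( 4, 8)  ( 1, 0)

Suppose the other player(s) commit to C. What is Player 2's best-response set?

argmax u_2 = {P,Q}

u_2(P vs C) = 7
u_2(Q vs C) = 7
u_2(R vs C) = 6
max payoff 7 at {P,Q}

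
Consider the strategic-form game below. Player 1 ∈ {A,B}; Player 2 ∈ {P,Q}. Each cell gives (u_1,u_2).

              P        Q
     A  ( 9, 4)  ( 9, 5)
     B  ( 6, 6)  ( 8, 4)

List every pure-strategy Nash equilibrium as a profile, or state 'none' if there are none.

(A,P): not NE [P2→Q gives 5>4]
(A,Q): NE
(B,P): not NE [P1→A gives 9>6]
(B,Q): not NE [P1→A gives 9>8; P2→P gives 6>4]

NE set: (A,Q)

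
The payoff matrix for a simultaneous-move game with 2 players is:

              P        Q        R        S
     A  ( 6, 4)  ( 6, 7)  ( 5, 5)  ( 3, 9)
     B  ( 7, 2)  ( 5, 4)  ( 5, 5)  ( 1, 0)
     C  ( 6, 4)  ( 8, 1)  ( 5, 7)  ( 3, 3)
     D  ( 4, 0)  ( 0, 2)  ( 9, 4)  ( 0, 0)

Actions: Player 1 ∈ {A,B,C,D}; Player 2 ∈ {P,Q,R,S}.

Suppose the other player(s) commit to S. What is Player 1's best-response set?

argmax u_1 = {A,C}

u_1(A vs S) = 3
u_1(B vs S) = 1
u_1(C vs S) = 3
u_1(D vs S) = 0
max payoff 3 at {A,C}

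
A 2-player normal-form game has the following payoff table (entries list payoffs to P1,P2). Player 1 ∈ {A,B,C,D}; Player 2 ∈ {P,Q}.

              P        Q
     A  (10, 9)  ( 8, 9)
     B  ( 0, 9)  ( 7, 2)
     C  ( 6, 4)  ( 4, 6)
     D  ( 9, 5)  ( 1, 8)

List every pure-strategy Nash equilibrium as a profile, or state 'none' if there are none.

PSNE = {(A,P), (A,Q)}

(A,P): NE
(A,Q): NE
(B,P): not NE [P1→A gives 10>0]
(B,Q): not NE [P1→A gives 8>7; P2→P gives 9>2]
(C,P): not NE [P1→A gives 10>6; P2→Q gives 6>4]
(C,Q): not NE [P1→A gives 8>4]
(D,P): not NE [P1→A gives 10>9; P2→Q gives 8>5]
(D,Q): not NE [P1→A gives 8>1]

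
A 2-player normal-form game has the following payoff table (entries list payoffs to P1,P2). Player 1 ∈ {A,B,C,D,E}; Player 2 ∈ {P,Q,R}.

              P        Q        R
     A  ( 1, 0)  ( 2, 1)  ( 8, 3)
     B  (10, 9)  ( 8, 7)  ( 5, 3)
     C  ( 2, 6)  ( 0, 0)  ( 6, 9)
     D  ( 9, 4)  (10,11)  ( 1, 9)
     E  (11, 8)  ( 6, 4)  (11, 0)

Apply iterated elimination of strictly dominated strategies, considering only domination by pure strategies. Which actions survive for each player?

P1 drop A (E beats it: P:11>1 Q:6>2 R:11>8)
P1 drop C (E beats it: P:11>2 Q:6>0 R:11>6)
P2 drop R (Q beats it: B:7>3 D:11>9 E:4>0)
P1→{B,D,E} P2→{P,Q}

Remaining: P1:{B,D,E} P2:{P,Q}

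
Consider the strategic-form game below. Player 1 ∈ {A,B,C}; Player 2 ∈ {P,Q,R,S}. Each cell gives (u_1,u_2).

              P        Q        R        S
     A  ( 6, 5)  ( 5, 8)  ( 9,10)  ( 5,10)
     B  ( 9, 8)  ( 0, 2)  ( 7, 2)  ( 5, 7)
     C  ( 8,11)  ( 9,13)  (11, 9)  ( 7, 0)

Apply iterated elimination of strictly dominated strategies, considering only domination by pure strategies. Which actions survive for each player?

IESDS → P1:{B,C} P2:{P,Q}

P1 drop A (C beats it: P:8>6 Q:9>5 R:11>9 S:7>5)
P2 drop R (P beats it: B:8>2 C:11>9)
P2 drop S (P beats it: B:8>7 C:11>0)
P1→{B,C} P2→{P,Q}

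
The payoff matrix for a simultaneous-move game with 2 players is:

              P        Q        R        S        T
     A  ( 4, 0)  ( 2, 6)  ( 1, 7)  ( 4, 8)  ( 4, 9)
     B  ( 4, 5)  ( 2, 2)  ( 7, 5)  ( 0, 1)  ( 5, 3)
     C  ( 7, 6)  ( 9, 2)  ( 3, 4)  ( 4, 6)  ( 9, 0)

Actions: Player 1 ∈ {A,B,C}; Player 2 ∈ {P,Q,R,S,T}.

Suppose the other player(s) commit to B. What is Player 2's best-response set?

u_2(P vs B) = 5
u_2(Q vs B) = 2
u_2(R vs B) = 5
u_2(S vs B) = 1
u_2(T vs B) = 3
max payoff 5 at {P,R}

BR_2 = {P,R}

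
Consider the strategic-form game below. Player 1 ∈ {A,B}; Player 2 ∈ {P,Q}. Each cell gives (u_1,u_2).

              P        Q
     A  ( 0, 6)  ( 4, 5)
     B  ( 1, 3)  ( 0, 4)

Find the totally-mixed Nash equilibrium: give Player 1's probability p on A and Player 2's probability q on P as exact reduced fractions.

p=1/2, q=4/5

P1 indiff ⇒ q·0+(1-q)·4 = q·1+(1-q)·0 ⇒ q(-1) = (1-q)(-4) ⇒ q = 4/5
P2 indiff ⇒ p·6+(1-p)·3 = p·5+(1-p)·4 ⇒ p(1) = (1-p)(1) ⇒ p = 1/2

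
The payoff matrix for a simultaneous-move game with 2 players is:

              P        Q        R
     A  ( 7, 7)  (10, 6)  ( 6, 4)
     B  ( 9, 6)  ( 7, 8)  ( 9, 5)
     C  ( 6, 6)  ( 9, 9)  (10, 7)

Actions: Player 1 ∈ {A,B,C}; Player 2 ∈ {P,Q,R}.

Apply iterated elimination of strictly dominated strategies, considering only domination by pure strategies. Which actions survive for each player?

Remaining: P1:{A,B} P2:{P,Q}

P2 drop R (Q beats it: A:6>4 B:8>5 C:9>7)
P1 drop C (A beats it: P:7>6 Q:10>9)
P1→{A,B} P2→{P,Q}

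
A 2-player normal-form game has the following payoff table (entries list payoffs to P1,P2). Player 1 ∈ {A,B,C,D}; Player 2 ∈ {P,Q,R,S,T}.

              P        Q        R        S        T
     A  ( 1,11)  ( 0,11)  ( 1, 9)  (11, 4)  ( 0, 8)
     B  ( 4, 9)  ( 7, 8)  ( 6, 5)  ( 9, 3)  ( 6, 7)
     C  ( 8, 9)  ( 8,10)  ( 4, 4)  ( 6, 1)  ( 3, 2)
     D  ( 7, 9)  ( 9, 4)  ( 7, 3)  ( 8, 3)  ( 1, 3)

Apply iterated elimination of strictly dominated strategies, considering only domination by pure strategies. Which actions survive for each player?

Survivors P1:{C,D} P2:{P,Q}

P2 drop R (P beats it: A:11>9 B:9>5 C:9>4 D:9>3)
P2 drop S (P beats it: A:11>4 B:9>3 C:9>1 D:9>3)
P1 drop A (B beats it: P:4>1 Q:7>0 T:6>0)
P2 drop T (P beats it: B:9>7 C:9>2 D:9>3)
P1 drop B (C beats it: P:8>4 Q:8>7)
P1→{C,D} P2→{P,Q}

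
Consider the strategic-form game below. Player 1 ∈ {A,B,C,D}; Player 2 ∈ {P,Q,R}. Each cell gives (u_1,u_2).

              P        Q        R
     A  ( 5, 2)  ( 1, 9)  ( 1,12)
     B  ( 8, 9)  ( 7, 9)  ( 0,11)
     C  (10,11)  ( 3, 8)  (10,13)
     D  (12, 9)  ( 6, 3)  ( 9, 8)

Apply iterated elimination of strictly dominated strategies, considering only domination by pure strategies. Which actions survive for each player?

P1 drop A (C beats it: P:10>5 Q:3>1 R:10>1)
P2 drop Q (R beats it: B:11>9 C:13>8 D:8>3)
P1 drop B (C beats it: P:10>8 R:10>0)
P1→{C,D} P2→{P,R}

IESDS → P1:{C,D} P2:{P,R}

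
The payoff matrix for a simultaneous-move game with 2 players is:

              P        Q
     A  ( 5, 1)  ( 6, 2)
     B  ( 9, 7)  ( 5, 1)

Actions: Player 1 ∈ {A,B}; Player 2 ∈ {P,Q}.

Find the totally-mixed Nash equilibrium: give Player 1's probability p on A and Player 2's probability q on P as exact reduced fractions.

p=6/7, q=1/5

P1 indiff ⇒ q·5+(1-q)·6 = q·9+(1-q)·5 ⇒ q(-4) = (1-q)(-1) ⇒ q = 1/5
P2 indiff ⇒ p·1+(1-p)·7 = p·2+(1-p)·1 ⇒ p(-1) = (1-p)(-6) ⇒ p = 6/7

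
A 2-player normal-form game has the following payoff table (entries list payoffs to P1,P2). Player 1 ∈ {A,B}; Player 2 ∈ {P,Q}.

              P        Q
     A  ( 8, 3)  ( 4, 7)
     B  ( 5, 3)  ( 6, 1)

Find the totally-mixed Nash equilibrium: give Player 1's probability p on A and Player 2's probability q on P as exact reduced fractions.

p=1/3, q=2/5

P1 indiff ⇒ q·8+(1-q)·4 = q·5+(1-q)·6 ⇒ q(3) = (1-q)(2) ⇒ q = 2/5
P2 indiff ⇒ p·3+(1-p)·3 = p·7+(1-p)·1 ⇒ p(-4) = (1-p)(-2) ⇒ p = 1/3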